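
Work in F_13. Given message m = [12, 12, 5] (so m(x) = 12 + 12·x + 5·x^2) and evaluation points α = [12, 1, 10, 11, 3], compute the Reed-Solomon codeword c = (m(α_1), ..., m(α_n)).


c = [5, 3, 8, 8, 2]

Message polynomial: m(x) = 12 + 12·x + 5·x^2 (mod 13).
For each evaluation point α_i, compute m(α_i) mod 13:
  α_1 = 12: Horner steps 5 → 7 → 5, so m(12) = 5.
  α_2 = 1: Horner steps 5 → 4 → 3, so m(1) = 3.
  α_3 = 10: Horner steps 5 → 10 → 8, so m(10) = 8.
  α_4 = 11: Horner steps 5 → 2 → 8, so m(11) = 8.
  α_5 = 3: Horner steps 5 → 1 → 2, so m(3) = 2.
Codeword c = [5, 3, 8, 8, 2] ∈ F_13^5.


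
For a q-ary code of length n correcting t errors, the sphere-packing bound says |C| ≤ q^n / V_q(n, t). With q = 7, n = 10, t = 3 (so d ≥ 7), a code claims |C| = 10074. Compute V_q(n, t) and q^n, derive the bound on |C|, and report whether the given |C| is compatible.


V_q(n, t) = 27601, q^n = 282475249, Hamming bound = 10234, |C| = 10074 ≤ bound (satisfied).

Step 1: Compute V_q(n, t) = Σ_{j=0}^3 C(n, j) (q−1)^j.
  j = 0: C(10,0)·(6)^0 = 1·1 = 1.
  j = 1: C(10,1)·(6)^1 = 10·6 = 60.
  j = 2: C(10,2)·(6)^2 = 45·36 = 1620.
  j = 3: C(10,3)·(6)^3 = 120·216 = 25920.
  V_q(n, t) = 1 + 60 + 1620 + 25920 = 27601.
Step 2: q^n = 7^10 = 282475249.
Step 3: Hamming bound ⌊q^n / V_q(n,t)⌋ = ⌊282475249/27601⌋ = 10234.
Step 4: Compare |C| = 10074 to 10234: satisfied.
The claimed |C| lies below the Hamming bound.


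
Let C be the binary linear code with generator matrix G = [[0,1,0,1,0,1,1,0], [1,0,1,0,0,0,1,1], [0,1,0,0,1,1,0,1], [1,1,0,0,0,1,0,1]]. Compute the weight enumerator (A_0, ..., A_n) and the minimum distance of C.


Weight distribution: A_0 = 1, A_2 = 2, A_4 = 9, A_6 = 4. Minimum distance d = 2.

Enumerate all 2^4 = 16 messages m ∈ F_2^4.
For each, compute codeword c = mG in F_2^8, then tally its weight.
  m = 0000 → c = 00000000, weight = 0.
  m = 1000 → c = 01010110, weight = 4.
  m = 0100 → c = 10100011, weight = 4.
  m = 1100 → c = 11110101, weight = 6.
  m = 0010 → c = 01001101, weight = 4.
  m = 1010 → c = 00011011, weight = 4.
  m = 0110 → c = 11101110, weight = 6.
  m = 1110 → c = 10111000, weight = 4.
  m = 0001 → c = 11000101, weight = 4.
  m = 1001 → c = 10010011, weight = 4.
  m = 0101 → c = 01100110, weight = 4.
  m = 1101 → c = 00110000, weight = 2.
  m = 0011 → c = 10001000, weight = 2.
  m = 1011 → c = 11011110, weight = 6.
  m = 0111 → c = 00101011, weight = 4.
  m = 1111 → c = 01111101, weight = 6.
Tally weights:
  weight 0: 1 codewords.
  weight 2: 2 codewords.
  weight 4: 9 codewords.
  weight 6: 4 codewords.
Minimum distance d = smallest w > 0 with A_w > 0 = 2.
Sanity: Σ A_w = 16 = 2^4 = 16 ✓.


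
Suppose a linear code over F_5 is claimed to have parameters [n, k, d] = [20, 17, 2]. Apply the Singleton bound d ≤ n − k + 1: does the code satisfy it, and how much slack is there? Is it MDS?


Singleton RHS = n − k + 1 = 4, slack = 2, bound satisfied, not MDS.

Singleton bound: d ≤ n − k + 1.
Here n = 20, k = 17, so n − k + 1 = 4.
Given d = 2, check d ≤ 4: YES.
Slack = (n − k + 1) − d = 2.
The code is NOT MDS (slack = 2 > 0).
Description: the claimed parameters are [20, 17, 2]_5; such a code would be non-MDS.


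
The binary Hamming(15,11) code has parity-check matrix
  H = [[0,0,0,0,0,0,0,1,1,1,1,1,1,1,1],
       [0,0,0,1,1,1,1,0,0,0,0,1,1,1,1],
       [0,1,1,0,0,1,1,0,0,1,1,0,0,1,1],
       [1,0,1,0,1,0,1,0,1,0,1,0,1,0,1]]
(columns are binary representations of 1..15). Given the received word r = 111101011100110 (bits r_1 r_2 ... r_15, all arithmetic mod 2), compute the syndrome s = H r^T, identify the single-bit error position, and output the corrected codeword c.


s = (1, 0, 1, 0)^T, error position = 10, corrected codeword c = 111101011000110

Compute s = H r^T mod 2 one row at a time:
  s_1 = 1 + 1 + 1 + 0 + 0 + 1 + 1 + 0 = 5 ≡ 1 (mod 2).
  s_2 = 1 + 0 + 1 + 0 + 0 + 1 + 1 + 0 = 4 ≡ 0 (mod 2).
  s_3 = 1 + 1 + 1 + 0 + 1 + 0 + 1 + 0 = 5 ≡ 1 (mod 2).
  s_4 = 1 + 1 + 0 + 0 + 1 + 0 + 1 + 0 = 4 ≡ 0 (mod 2).
s = (1, 0, 1, 0)^T — this equals column 10 of H (binary 1010), so error is at position 10.
Correct: flip bit 10 of r = 111101011100110 to get c = 111101011000110.


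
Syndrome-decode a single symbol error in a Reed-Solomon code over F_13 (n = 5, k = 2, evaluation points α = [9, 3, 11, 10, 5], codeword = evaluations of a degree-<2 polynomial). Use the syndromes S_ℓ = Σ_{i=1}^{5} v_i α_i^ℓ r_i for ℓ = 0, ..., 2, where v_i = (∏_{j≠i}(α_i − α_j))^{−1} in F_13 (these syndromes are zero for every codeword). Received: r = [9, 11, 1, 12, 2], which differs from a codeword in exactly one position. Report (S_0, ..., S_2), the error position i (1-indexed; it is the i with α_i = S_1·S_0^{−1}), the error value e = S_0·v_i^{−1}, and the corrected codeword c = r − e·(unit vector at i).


S = (10, 12, 4), error at position 1, error magnitude e = 12, c = [10, 11, 1, 12, 2].

Step 1: column multipliers v_i = (∏_{j≠i}(α_i − α_j))^{−1} mod 13.
  i = 1 (α = 9): (9−3)(9−11)(9−10)(9−5) = 6·(−2)·(−1)·4 = 48 ≡ 9, so v_1 = 9^{−1} = 3 (mod 13).
  i = 2 (α = 3): (3−9)(3−11)(3−10)(3−5) = (−6)·(−8)·(−7)·(−2) = 672 ≡ 9, so v_2 = 9^{−1} = 3 (mod 13).
  i = 3 (α = 11): (11−9)(11−3)(11−10)(11−5) = 2·8·1·6 = 96 ≡ 5, so v_3 = 5^{−1} = 8 (mod 13).
  i = 4 (α = 10): (10−9)(10−3)(10−11)(10−5) = 1·7·(−1)·5 = −35 ≡ 4, so v_4 = 4^{−1} = 10 (mod 13).
  i = 5 (α = 5): (5−9)(5−3)(5−11)(5−10) = (−4)·2·(−6)·(−5) = −240 ≡ 7, so v_5 = 7^{−1} = 2 (mod 13).
  v = [3, 3, 8, 10, 2].
Step 2: syndromes of r = [9, 11, 1, 12, 2] (all sums mod 13).
  S_0 = Σ v_i r_i = 3·9 + 3·11 + 8·1 + 10·12 + 2·2 = 192 ≡ 10.
  S_1 = Σ v_i α_i r_i = 3·9·9 + 3·3·11 + 8·11·1 + 10·10·12 + 2·5·2 = 1650 ≡ 12.
  α_i^2 mod 13 = [3, 9, 4, 9, 12].
  S_2 = Σ v_i α_i^2 r_i = 3·3·9 + 3·9·11 + 8·4·1 + 10·9·12 + 2·12·2 = 1538 ≡ 4.
  S = (10, 12, 4) ≠ 0, so r is not a codeword (an error is present).
Step 3: locate the error. For a single error e at position i, S_ℓ = v_i·e·α_i^ℓ, so α_err = S_1/S_0.
  S_0^{−1} = 10^{−1} = 4 (mod 13), so α_err = 12·4 = 48 ≡ 9 = α_1. Error position i = 1.
  Consistency check: S_2/S_1 = 4·12 = 48 ≡ 9 = α_err ✓ (single-error assumption holds).
Step 4: error magnitude e = S_0/v_1 = S_0·∏_{j≠1}(α_1 − α_j) = 10·9 = 90 ≡ 12 (mod 13).
Step 5: correct position 1: c_1 = r_1 − e = 9 − 12 ≡ 10 (mod 13). Hence c = [10, 11, 1, 12, 2].
  Check: interpolating c through the α_i gives m(x) = 5 + 2·x (degree < 2) with m(α_i) = c_i for every i, so c is indeed a codeword.


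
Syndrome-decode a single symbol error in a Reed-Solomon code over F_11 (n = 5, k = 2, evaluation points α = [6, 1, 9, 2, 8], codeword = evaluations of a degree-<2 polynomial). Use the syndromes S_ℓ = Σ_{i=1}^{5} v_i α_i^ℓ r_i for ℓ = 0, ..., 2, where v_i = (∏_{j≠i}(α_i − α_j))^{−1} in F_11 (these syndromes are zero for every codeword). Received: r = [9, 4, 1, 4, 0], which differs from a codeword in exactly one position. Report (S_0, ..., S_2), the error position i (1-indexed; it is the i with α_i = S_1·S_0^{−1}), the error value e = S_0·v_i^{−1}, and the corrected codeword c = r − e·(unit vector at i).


S = (4, 8, 5), error at position 4, error magnitude e = 10, c = [9, 4, 1, 5, 0].

Step 1: column multipliers v_i = (∏_{j≠i}(α_i − α_j))^{−1} mod 11.
  i = 1 (α = 6): (6−1)(6−9)(6−2)(6−8) = 5·(−3)·4·(−2) = 120 ≡ 10, so v_1 = 10^{−1} = 10 (mod 11).
  i = 2 (α = 1): (1−6)(1−9)(1−2)(1−8) = (−5)·(−8)·(−1)·(−7) = 280 ≡ 5, so v_2 = 5^{−1} = 9 (mod 11).
  i = 3 (α = 9): (9−6)(9−1)(9−2)(9−8) = 3·8·7·1 = 168 ≡ 3, so v_3 = 3^{−1} = 4 (mod 11).
  i = 4 (α = 2): (2−6)(2−1)(2−9)(2−8) = (−4)·1·(−7)·(−6) = −168 ≡ 8, so v_4 = 8^{−1} = 7 (mod 11).
  i = 5 (α = 8): (8−6)(8−1)(8−9)(8−2) = 2·7·(−1)·6 = −84 ≡ 4, so v_5 = 4^{−1} = 3 (mod 11).
  v = [10, 9, 4, 7, 3].
Step 2: syndromes of r = [9, 4, 1, 4, 0] (all sums mod 11).
  S_0 = Σ v_i r_i = 10·9 + 9·4 + 4·1 + 7·4 + 3·0 = 158 ≡ 4.
  S_1 = Σ v_i α_i r_i = 10·6·9 + 9·1·4 + 4·9·1 + 7·2·4 + 3·8·0 = 668 ≡ 8.
  α_i^2 mod 11 = [3, 1, 4, 4, 9].
  S_2 = Σ v_i α_i^2 r_i = 10·3·9 + 9·1·4 + 4·4·1 + 7·4·4 + 3·9·0 = 434 ≡ 5.
  S = (4, 8, 5) ≠ 0, so r is not a codeword (an error is present).
Step 3: locate the error. For a single error e at position i, S_ℓ = v_i·e·α_i^ℓ, so α_err = S_1/S_0.
  S_0^{−1} = 4^{−1} = 3 (mod 11), so α_err = 8·3 = 24 ≡ 2 = α_4. Error position i = 4.
  Consistency check: S_2/S_1 = 5·7 = 35 ≡ 2 = α_err ✓ (single-error assumption holds).
Step 4: error magnitude e = S_0/v_4 = S_0·∏_{j≠4}(α_4 − α_j) = 4·8 = 32 ≡ 10 (mod 11).
Step 5: correct position 4: c_4 = r_4 − e = 4 − 10 ≡ 5 (mod 11). Hence c = [9, 4, 1, 5, 0].
  Check: interpolating c through the α_i gives m(x) = 3 + 1·x (degree < 2) with m(α_i) = c_i for every i, so c is indeed a codeword.


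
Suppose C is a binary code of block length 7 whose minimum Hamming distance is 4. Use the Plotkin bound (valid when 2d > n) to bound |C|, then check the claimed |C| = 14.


Plotkin bound M ≤ 8; given |C| = 14 > bound (violated).

Check applicability: 2d = 8, n = 7.
2d − n = 1 > 0, so Plotkin applies.
Compute d/(2d−n) = 4/1 ≈ 4.0000.
⌊d/(2d−n)⌋ = 4.
Plotkin bound: M ≤ 2·4 = 8.
Given |C| = 14, check: VIOLATED.
This |C| is above the Plotkin bound, so no binary code with n = 7, d = 4 and 14 codewords exists.


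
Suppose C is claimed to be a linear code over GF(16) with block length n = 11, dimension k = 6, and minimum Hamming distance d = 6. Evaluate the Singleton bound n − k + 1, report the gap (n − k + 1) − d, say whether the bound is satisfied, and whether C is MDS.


Singleton RHS = n − k + 1 = 6, slack = 0, bound satisfied, MDS.

Singleton bound: d ≤ n − k + 1.
Here n = 11, k = 6, so n − k + 1 = 6.
Given d = 6, check d ≤ 6: YES.
Slack = (n − k + 1) − d = 0.
The code is MDS (slack = 0).
Description: the claimed parameters are [11, 6, 6]_16; such a code would be MDS (meets Singleton bound).


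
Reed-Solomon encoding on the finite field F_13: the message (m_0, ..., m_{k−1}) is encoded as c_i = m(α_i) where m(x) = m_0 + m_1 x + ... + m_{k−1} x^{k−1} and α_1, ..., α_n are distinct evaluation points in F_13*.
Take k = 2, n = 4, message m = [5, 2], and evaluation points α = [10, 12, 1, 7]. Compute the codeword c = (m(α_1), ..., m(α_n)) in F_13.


c = [12, 3, 7, 6]

Message polynomial: m(x) = 5 + 2·x (mod 13).
For each evaluation point α_i, compute m(α_i) mod 13:
  α_1 = 10: Horner steps 2 → 12, so m(10) = 12.
  α_2 = 12: Horner steps 2 → 3, so m(12) = 3.
  α_3 = 1: Horner steps 2 → 7, so m(1) = 7.
  α_4 = 7: Horner steps 2 → 6, so m(7) = 6.
Codeword c = [12, 3, 7, 6] ∈ F_13^4.


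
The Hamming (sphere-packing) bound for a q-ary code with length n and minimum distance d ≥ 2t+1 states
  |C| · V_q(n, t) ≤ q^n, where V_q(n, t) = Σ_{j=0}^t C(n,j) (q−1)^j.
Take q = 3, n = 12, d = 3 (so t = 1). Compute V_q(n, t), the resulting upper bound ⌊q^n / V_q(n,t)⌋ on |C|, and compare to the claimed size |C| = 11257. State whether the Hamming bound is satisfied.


V_q(n, t) = 25, q^n = 531441, Hamming bound = 21257, |C| = 11257 ≤ bound (satisfied).

Step 1: Compute V_q(n, t) = Σ_{j=0}^1 C(n, j) (q−1)^j.
  j = 0: C(12,0)·(2)^0 = 1·1 = 1.
  j = 1: C(12,1)·(2)^1 = 12·2 = 24.
  V_q(n, t) = 1 + 24 = 25.
Step 2: q^n = 3^12 = 531441.
Step 3: Hamming bound ⌊q^n / V_q(n,t)⌋ = ⌊531441/25⌋ = 21257.
Step 4: Compare |C| = 11257 to 21257: satisfied.
The claimed |C| lies below the Hamming bound.


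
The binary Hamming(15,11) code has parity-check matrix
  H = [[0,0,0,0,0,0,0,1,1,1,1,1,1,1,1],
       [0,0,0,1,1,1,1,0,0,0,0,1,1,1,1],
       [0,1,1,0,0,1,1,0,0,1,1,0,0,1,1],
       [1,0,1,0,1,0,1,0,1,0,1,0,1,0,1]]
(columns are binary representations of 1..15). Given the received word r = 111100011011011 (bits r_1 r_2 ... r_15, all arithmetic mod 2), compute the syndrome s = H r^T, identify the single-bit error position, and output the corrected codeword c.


s = (0, 0, 1, 1)^T, error position = 3, corrected codeword c = 110100011011011

Compute s = H r^T mod 2 one row at a time:
  s_1 = 1 + 1 + 0 + 1 + 1 + 0 + 1 + 1 = 6 ≡ 0 (mod 2).
  s_2 = 1 + 0 + 0 + 0 + 1 + 0 + 1 + 1 = 4 ≡ 0 (mod 2).
  s_3 = 1 + 1 + 0 + 0 + 0 + 1 + 1 + 1 = 5 ≡ 1 (mod 2).
  s_4 = 1 + 1 + 0 + 0 + 1 + 1 + 0 + 1 = 5 ≡ 1 (mod 2).
s = (0, 0, 1, 1)^T — this equals column 3 of H (binary 0011), so error is at position 3.
Correct: flip bit 3 of r = 111100011011011 to get c = 110100011011011.


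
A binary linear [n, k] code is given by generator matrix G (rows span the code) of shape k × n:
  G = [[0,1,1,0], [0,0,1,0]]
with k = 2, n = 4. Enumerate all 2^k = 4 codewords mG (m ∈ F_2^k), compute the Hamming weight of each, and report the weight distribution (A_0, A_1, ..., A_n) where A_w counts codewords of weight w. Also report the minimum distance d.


Weight distribution: A_0 = 1, A_1 = 2, A_2 = 1. Minimum distance d = 1.

Enumerate all 2^2 = 4 messages m ∈ F_2^2.
For each, compute codeword c = mG in F_2^4, then tally its weight.
  m = 00 → c = 0000, weight = 0.
  m = 10 → c = 0110, weight = 2.
  m = 01 → c = 0010, weight = 1.
  m = 11 → c = 0100, weight = 1.
Tally weights:
  weight 0: 1 codewords.
  weight 1: 2 codewords.
  weight 2: 1 codewords.
Minimum distance d = smallest w > 0 with A_w > 0 = 1.
Sanity: Σ A_w = 4 = 2^2 = 4 ✓.


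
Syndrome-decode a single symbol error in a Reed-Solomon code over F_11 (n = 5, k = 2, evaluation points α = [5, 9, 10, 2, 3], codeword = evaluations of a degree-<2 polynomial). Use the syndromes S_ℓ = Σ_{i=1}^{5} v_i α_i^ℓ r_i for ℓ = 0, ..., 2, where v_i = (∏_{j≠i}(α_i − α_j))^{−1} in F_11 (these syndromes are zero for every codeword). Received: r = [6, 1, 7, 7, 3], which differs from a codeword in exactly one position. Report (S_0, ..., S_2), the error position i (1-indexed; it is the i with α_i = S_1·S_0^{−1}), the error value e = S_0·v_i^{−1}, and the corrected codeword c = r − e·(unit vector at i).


S = (2, 9, 2), error at position 3, error magnitude e = 10, c = [6, 1, 8, 7, 3].

Step 1: column multipliers v_i = (∏_{j≠i}(α_i − α_j))^{−1} mod 11.
  i = 1 (α = 5): (5−9)(5−10)(5−2)(5−3) = (−4)·(−5)·3·2 = 120 ≡ 10, so v_1 = 10^{−1} = 10 (mod 11).
  i = 2 (α = 9): (9−5)(9−10)(9−2)(9−3) = 4·(−1)·7·6 = −168 ≡ 8, so v_2 = 8^{−1} = 7 (mod 11).
  i = 3 (α = 10): (10−5)(10−9)(10−2)(10−3) = 5·1·8·7 = 280 ≡ 5, so v_3 = 5^{−1} = 9 (mod 11).
  i = 4 (α = 2): (2−5)(2−9)(2−10)(2−3) = (−3)·(−7)·(−8)·(−1) = 168 ≡ 3, so v_4 = 3^{−1} = 4 (mod 11).
  i = 5 (α = 3): (3−5)(3−9)(3−10)(3−2) = (−2)·(−6)·(−7)·1 = −84 ≡ 4, so v_5 = 4^{−1} = 3 (mod 11).
  v = [10, 7, 9, 4, 3].
Step 2: syndromes of r = [6, 1, 7, 7, 3] (all sums mod 11).
  S_0 = Σ v_i r_i = 10·6 + 7·1 + 9·7 + 4·7 + 3·3 = 167 ≡ 2.
  S_1 = Σ v_i α_i r_i = 10·5·6 + 7·9·1 + 9·10·7 + 4·2·7 + 3·3·3 = 1076 ≡ 9.
  α_i^2 mod 11 = [3, 4, 1, 4, 9].
  S_2 = Σ v_i α_i^2 r_i = 10·3·6 + 7·4·1 + 9·1·7 + 4·4·7 + 3·9·3 = 464 ≡ 2.
  S = (2, 9, 2) ≠ 0, so r is not a codeword (an error is present).
Step 3: locate the error. For a single error e at position i, S_ℓ = v_i·e·α_i^ℓ, so α_err = S_1/S_0.
  S_0^{−1} = 2^{−1} = 6 (mod 11), so α_err = 9·6 = 54 ≡ 10 = α_3. Error position i = 3.
  Consistency check: S_2/S_1 = 2·5 = 10 ≡ 10 = α_err ✓ (single-error assumption holds).
Step 4: error magnitude e = S_0/v_3 = S_0·∏_{j≠3}(α_3 − α_j) = 2·5 = 10 ≡ 10 (mod 11).
Step 5: correct position 3: c_3 = r_3 − e = 7 − 10 ≡ 8 (mod 11). Hence c = [6, 1, 8, 7, 3].
  Check: interpolating c through the α_i gives m(x) = 4 + 7·x (degree < 2) with m(α_i) = c_i for every i, so c is indeed a codeword.


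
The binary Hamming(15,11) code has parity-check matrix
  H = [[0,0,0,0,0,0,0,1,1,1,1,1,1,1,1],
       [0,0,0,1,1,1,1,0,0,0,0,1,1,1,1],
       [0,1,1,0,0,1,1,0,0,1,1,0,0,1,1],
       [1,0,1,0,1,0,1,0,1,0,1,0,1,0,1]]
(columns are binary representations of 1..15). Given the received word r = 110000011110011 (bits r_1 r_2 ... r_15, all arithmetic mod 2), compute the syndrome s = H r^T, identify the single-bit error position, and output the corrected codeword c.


s = (0, 0, 1, 0)^T, error position = 2, corrected codeword c = 100000011110011

Compute s = H r^T mod 2 one row at a time:
  s_1 = 1 + 1 + 1 + 1 + 0 + 0 + 1 + 1 = 6 ≡ 0 (mod 2).
  s_2 = 0 + 0 + 0 + 0 + 0 + 0 + 1 + 1 = 2 ≡ 0 (mod 2).
  s_3 = 1 + 0 + 0 + 0 + 1 + 1 + 1 + 1 = 5 ≡ 1 (mod 2).
  s_4 = 1 + 0 + 0 + 0 + 1 + 1 + 0 + 1 = 4 ≡ 0 (mod 2).
s = (0, 0, 1, 0)^T — this equals column 2 of H (binary 0010), so error is at position 2.
Correct: flip bit 2 of r = 110000011110011 to get c = 100000011110011.


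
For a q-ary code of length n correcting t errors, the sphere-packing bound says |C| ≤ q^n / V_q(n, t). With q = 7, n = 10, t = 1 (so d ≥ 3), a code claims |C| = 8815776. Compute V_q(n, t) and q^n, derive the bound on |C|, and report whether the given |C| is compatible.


V_q(n, t) = 61, q^n = 282475249, Hamming bound = 4630741, |C| = 8815776 > bound (violated).

Step 1: Compute V_q(n, t) = Σ_{j=0}^1 C(n, j) (q−1)^j.
  j = 0: C(10,0)·(6)^0 = 1·1 = 1.
  j = 1: C(10,1)·(6)^1 = 10·6 = 60.
  V_q(n, t) = 1 + 60 = 61.
Step 2: q^n = 7^10 = 282475249.
Step 3: Hamming bound ⌊q^n / V_q(n,t)⌋ = ⌊282475249/61⌋ = 4630741.
Step 4: Compare |C| = 8815776 to 4630741: violated.
The claimed |C| lies above the Hamming bound, so no 7-ary code of length 10 with d ≥ 3 can have 8815776 codewords.


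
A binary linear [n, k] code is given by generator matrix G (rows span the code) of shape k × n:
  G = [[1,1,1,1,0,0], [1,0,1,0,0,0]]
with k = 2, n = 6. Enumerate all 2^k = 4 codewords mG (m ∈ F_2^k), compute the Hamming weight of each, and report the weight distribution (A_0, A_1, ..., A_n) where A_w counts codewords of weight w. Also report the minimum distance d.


Weight distribution: A_0 = 1, A_2 = 2, A_4 = 1. Minimum distance d = 2.

Enumerate all 2^2 = 4 messages m ∈ F_2^2.
For each, compute codeword c = mG in F_2^6, then tally its weight.
  m = 00 → c = 000000, weight = 0.
  m = 10 → c = 111100, weight = 4.
  m = 01 → c = 101000, weight = 2.
  m = 11 → c = 010100, weight = 2.
Tally weights:
  weight 0: 1 codewords.
  weight 2: 2 codewords.
  weight 4: 1 codewords.
Minimum distance d = smallest w > 0 with A_w > 0 = 2.
Sanity: Σ A_w = 4 = 2^2 = 4 ✓.


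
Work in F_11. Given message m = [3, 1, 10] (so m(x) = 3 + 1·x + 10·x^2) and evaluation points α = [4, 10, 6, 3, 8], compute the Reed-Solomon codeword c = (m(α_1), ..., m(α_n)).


c = [2, 1, 6, 8, 2]

Message polynomial: m(x) = 3 + 1·x + 10·x^2 (mod 11).
For each evaluation point α_i, compute m(α_i) mod 11:
  α_1 = 4: Horner steps 10 → 8 → 2, so m(4) = 2.
  α_2 = 10: Horner steps 10 → 2 → 1, so m(10) = 1.
  α_3 = 6: Horner steps 10 → 6 → 6, so m(6) = 6.
  α_4 = 3: Horner steps 10 → 9 → 8, so m(3) = 8.
  α_5 = 8: Horner steps 10 → 4 → 2, so m(8) = 2.
Codeword c = [2, 1, 6, 8, 2] ∈ F_11^5.


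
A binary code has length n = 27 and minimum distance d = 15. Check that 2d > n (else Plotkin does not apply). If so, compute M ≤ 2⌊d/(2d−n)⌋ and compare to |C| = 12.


Plotkin bound M ≤ 10; given |C| = 12 > bound (violated).

Check applicability: 2d = 30, n = 27.
2d − n = 3 > 0, so Plotkin applies.
Compute d/(2d−n) = 15/3 ≈ 5.0000.
⌊d/(2d−n)⌋ = 5.
Plotkin bound: M ≤ 2·5 = 10.
Given |C| = 12, check: VIOLATED.
This |C| is above the Plotkin bound, so no binary code with n = 27, d = 15 and 12 codewords exists.


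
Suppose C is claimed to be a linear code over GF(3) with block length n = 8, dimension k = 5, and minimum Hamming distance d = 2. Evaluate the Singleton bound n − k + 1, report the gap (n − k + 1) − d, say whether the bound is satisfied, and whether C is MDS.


Singleton RHS = n − k + 1 = 4, slack = 2, bound satisfied, not MDS.

Singleton bound: d ≤ n − k + 1.
Here n = 8, k = 5, so n − k + 1 = 4.
Given d = 2, check d ≤ 4: YES.
Slack = (n − k + 1) − d = 2.
The code is NOT MDS (slack = 2 > 0).
Description: the claimed parameters are [8, 5, 2]_3; such a code would be non-MDS.


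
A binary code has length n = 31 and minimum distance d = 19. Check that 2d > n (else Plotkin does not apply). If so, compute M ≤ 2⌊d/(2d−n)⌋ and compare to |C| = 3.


Plotkin bound M ≤ 4; given |C| = 3 ≤ bound (satisfied).

Check applicability: 2d = 38, n = 31.
2d − n = 7 > 0, so Plotkin applies.
Compute d/(2d−n) = 19/7 ≈ 2.7143.
⌊d/(2d−n)⌋ = 2.
Plotkin bound: M ≤ 2·2 = 4.
Given |C| = 3, check: satisfied.
This |C| is below the Plotkin bound.


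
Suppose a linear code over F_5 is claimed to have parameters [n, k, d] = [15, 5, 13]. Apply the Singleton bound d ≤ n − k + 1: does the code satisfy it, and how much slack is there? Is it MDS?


Singleton RHS = n − k + 1 = 11, slack = -2, bound violated (no such code; not MDS).

Singleton bound: d ≤ n − k + 1.
Here n = 15, k = 5, so n − k + 1 = 11.
Given d = 13, check d ≤ 11: NO.
Slack = (n − k + 1) − d = -2.
The slack is negative: d = 13 exceeds n − k + 1 = 11 by 2, so the Singleton bound is violated and no linear [15, 5, 13]_5 code can exist. In particular it is not MDS (MDS requires d = n − k + 1 exactly).
Description: the claimed parameters are [15, 5, 13]_5; such a code would be impossible (violates the Singleton bound).


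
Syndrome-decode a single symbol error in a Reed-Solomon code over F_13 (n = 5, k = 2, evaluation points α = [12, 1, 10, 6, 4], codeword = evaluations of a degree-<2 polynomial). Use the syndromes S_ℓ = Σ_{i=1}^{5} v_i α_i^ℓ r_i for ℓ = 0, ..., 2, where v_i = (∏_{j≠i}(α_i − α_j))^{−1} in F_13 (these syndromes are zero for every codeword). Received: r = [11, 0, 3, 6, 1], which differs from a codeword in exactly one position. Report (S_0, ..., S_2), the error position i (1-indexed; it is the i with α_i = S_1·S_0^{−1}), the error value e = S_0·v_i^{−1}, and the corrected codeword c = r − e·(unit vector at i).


S = (1, 12, 1), error at position 1, error magnitude e = 3, c = [8, 0, 3, 6, 1].

Step 1: column multipliers v_i = (∏_{j≠i}(α_i − α_j))^{−1} mod 13.
  i = 1 (α = 12): (12−1)(12−10)(12−6)(12−4) = 11·2·6·8 = 1056 ≡ 3, so v_1 = 3^{−1} = 9 (mod 13).
  i = 2 (α = 1): (1−12)(1−10)(1−6)(1−4) = (−11)·(−9)·(−5)·(−3) = 1485 ≡ 3, so v_2 = 3^{−1} = 9 (mod 13).
  i = 3 (α = 10): (10−12)(10−1)(10−6)(10−4) = (−2)·9·4·6 = −432 ≡ 10, so v_3 = 10^{−1} = 4 (mod 13).
  i = 4 (α = 6): (6−12)(6−1)(6−10)(6−4) = (−6)·5·(−4)·2 = 240 ≡ 6, so v_4 = 6^{−1} = 11 (mod 13).
  i = 5 (α = 4): (4−12)(4−1)(4−10)(4−6) = (−8)·3·(−6)·(−2) = −288 ≡ 11, so v_5 = 11^{−1} = 6 (mod 13).
  v = [9, 9, 4, 11, 6].
Step 2: syndromes of r = [11, 0, 3, 6, 1] (all sums mod 13).
  S_0 = Σ v_i r_i = 9·11 + 9·0 + 4·3 + 11·6 + 6·1 = 183 ≡ 1.
  S_1 = Σ v_i α_i r_i = 9·12·11 + 9·1·0 + 4·10·3 + 11·6·6 + 6·4·1 = 1728 ≡ 12.
  α_i^2 mod 13 = [1, 1, 9, 10, 3].
  S_2 = Σ v_i α_i^2 r_i = 9·1·11 + 9·1·0 + 4·9·3 + 11·10·6 + 6·3·1 = 885 ≡ 1.
  S = (1, 12, 1) ≠ 0, so r is not a codeword (an error is present).
Step 3: locate the error. For a single error e at position i, S_ℓ = v_i·e·α_i^ℓ, so α_err = S_1/S_0.
  S_0^{−1} = 1^{−1} = 1 (mod 13), so α_err = 12·1 = 12 ≡ 12 = α_1. Error position i = 1.
  Consistency check: S_2/S_1 = 1·12 = 12 ≡ 12 = α_err ✓ (single-error assumption holds).
Step 4: error magnitude e = S_0/v_1 = S_0·∏_{j≠1}(α_1 − α_j) = 1·3 = 3 ≡ 3 (mod 13).
Step 5: correct position 1: c_1 = r_1 − e = 11 − 3 ≡ 8 (mod 13). Hence c = [8, 0, 3, 6, 1].
  Check: interpolating c through the α_i gives m(x) = 4 + 9·x (degree < 2) with m(α_i) = c_i for every i, so c is indeed a codeword.


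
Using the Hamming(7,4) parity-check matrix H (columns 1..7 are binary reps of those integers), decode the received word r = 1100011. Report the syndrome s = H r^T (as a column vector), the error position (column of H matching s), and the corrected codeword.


s = (0, 1, 0)^T, error position = 2, corrected codeword c = 1000011

Compute s = H r^T mod 2 one row at a time:
  s_1 = 0 + 0 + 1 + 1 = 2 ≡ 0 (mod 2).
  s_2 = 1 + 0 + 1 + 1 = 3 ≡ 1 (mod 2).
  s_3 = 1 + 0 + 0 + 1 = 2 ≡ 0 (mod 2).
s = (0, 1, 0)^T — this equals column 2 of H (binary 010), so error is at position 2.
Correct: flip bit 2 of r = 1100011 to get c = 1000011.


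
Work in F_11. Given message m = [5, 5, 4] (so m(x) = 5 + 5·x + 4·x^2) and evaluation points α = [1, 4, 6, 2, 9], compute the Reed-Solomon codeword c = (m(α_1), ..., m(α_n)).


c = [3, 1, 3, 9, 0]

Message polynomial: m(x) = 5 + 5·x + 4·x^2 (mod 11).
For each evaluation point α_i, compute m(α_i) mod 11:
  α_1 = 1: Horner steps 4 → 9 → 3, so m(1) = 3.
  α_2 = 4: Horner steps 4 → 10 → 1, so m(4) = 1.
  α_3 = 6: Horner steps 4 → 7 → 3, so m(6) = 3.
  α_4 = 2: Horner steps 4 → 2 → 9, so m(2) = 9.
  α_5 = 9: Horner steps 4 → 8 → 0, so m(9) = 0.
Codeword c = [3, 1, 3, 9, 0] ∈ F_11^5.


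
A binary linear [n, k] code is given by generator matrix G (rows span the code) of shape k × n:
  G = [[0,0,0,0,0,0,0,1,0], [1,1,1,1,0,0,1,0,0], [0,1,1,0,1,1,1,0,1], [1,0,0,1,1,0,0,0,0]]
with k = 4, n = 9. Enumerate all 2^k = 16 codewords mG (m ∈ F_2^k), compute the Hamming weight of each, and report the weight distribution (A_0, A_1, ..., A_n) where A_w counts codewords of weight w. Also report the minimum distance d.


Weight distribution: A_0 = 1, A_1 = 1, A_2 = 1, A_3 = 2, A_4 = 2, A_5 = 3, A_6 = 3, A_7 = 2, A_8 = 1. Minimum distance d = 1.

Enumerate all 2^4 = 16 messages m ∈ F_2^4.
For each, compute codeword c = mG in F_2^9, then tally its weight.
  m = 0000 → c = 000000000, weight = 0.
  m = 1000 → c = 000000010, weight = 1.
  m = 0100 → c = 111100100, weight = 5.
  m = 1100 → c = 111100110, weight = 6.
  m = 0010 → c = 011011101, weight = 6.
  m = 1010 → c = 011011111, weight = 7.
  m = 0110 → c = 100111001, weight = 5.
  m = 1110 → c = 100111011, weight = 6.
  m = 0001 → c = 100110000, weight = 3.
  m = 1001 → c = 100110010, weight = 4.
  m = 0101 → c = 011010100, weight = 4.
  m = 1101 → c = 011010110, weight = 5.
  m = 0011 → c = 111101101, weight = 7.
  m = 1011 → c = 111101111, weight = 8.
  m = 0111 → c = 000001001, weight = 2.
  m = 1111 → c = 000001011, weight = 3.
Tally weights:
  weight 0: 1 codewords.
  weight 1: 1 codewords.
  weight 2: 1 codewords.
  weight 3: 2 codewords.
  weight 4: 2 codewords.
  weight 5: 3 codewords.
  weight 6: 3 codewords.
  weight 7: 2 codewords.
  weight 8: 1 codewords.
Minimum distance d = smallest w > 0 with A_w > 0 = 1.
Sanity: Σ A_w = 16 = 2^4 = 16 ✓.


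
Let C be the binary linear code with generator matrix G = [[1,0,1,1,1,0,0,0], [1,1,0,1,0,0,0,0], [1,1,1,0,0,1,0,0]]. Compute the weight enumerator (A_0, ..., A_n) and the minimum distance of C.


Weight distribution: A_0 = 1, A_3 = 4, A_4 = 3. Minimum distance d = 3.

Enumerate all 2^3 = 8 messages m ∈ F_2^3.
For each, compute codeword c = mG in F_2^8, then tally its weight.
  m = 000 → c = 00000000, weight = 0.
  m = 100 → c = 10111000, weight = 4.
  m = 010 → c = 11010000, weight = 3.
  m = 110 → c = 01101000, weight = 3.
  m = 001 → c = 11100100, weight = 4.
  m = 101 → c = 01011100, weight = 4.
  m = 011 → c = 00110100, weight = 3.
  m = 111 → c = 10001100, weight = 3.
Tally weights:
  weight 0: 1 codewords.
  weight 3: 4 codewords.
  weight 4: 3 codewords.
Minimum distance d = smallest w > 0 with A_w > 0 = 3.
Sanity: Σ A_w = 8 = 2^3 = 8 ✓.


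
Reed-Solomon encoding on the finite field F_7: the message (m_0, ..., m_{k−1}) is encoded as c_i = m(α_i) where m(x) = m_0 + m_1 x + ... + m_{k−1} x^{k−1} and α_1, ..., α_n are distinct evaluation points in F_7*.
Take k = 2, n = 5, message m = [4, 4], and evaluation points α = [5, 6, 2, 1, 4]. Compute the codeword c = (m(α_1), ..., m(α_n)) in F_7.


c = [3, 0, 5, 1, 6]

Message polynomial: m(x) = 4 + 4·x (mod 7).
For each evaluation point α_i, compute m(α_i) mod 7:
  α_1 = 5: Horner steps 4 → 3, so m(5) = 3.
  α_2 = 6: Horner steps 4 → 0, so m(6) = 0.
  α_3 = 2: Horner steps 4 → 5, so m(2) = 5.
  α_4 = 1: Horner steps 4 → 1, so m(1) = 1.
  α_5 = 4: Horner steps 4 → 6, so m(4) = 6.
Codeword c = [3, 0, 5, 1, 6] ∈ F_7^5.


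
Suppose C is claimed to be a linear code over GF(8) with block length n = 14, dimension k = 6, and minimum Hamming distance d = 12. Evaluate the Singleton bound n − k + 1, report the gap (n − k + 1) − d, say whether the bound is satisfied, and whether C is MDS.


Singleton RHS = n − k + 1 = 9, slack = -3, bound violated (no such code; not MDS).

Singleton bound: d ≤ n − k + 1.
Here n = 14, k = 6, so n − k + 1 = 9.
Given d = 12, check d ≤ 9: NO.
Slack = (n − k + 1) − d = -3.
The slack is negative: d = 12 exceeds n − k + 1 = 9 by 3, so the Singleton bound is violated and no linear [14, 6, 12]_8 code can exist. In particular it is not MDS (MDS requires d = n − k + 1 exactly).
Description: the claimed parameters are [14, 6, 12]_8; such a code would be impossible (violates the Singleton bound).


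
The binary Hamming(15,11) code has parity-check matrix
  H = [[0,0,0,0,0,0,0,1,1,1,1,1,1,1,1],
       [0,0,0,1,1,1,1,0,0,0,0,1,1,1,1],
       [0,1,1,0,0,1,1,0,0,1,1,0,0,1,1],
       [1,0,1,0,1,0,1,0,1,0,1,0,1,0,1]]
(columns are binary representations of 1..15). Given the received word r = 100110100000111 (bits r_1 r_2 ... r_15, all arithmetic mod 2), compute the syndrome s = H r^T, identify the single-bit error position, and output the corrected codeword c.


s = (1, 0, 1, 1)^T, error position = 11, corrected codeword c = 100110100010111

Compute s = H r^T mod 2 one row at a time:
  s_1 = 0 + 0 + 0 + 0 + 0 + 1 + 1 + 1 = 3 ≡ 1 (mod 2).
  s_2 = 1 + 1 + 0 + 1 + 0 + 1 + 1 + 1 = 6 ≡ 0 (mod 2).
  s_3 = 0 + 0 + 0 + 1 + 0 + 0 + 1 + 1 = 3 ≡ 1 (mod 2).
  s_4 = 1 + 0 + 1 + 1 + 0 + 0 + 1 + 1 = 5 ≡ 1 (mod 2).
s = (1, 0, 1, 1)^T — this equals column 11 of H (binary 1011), so error is at position 11.
Correct: flip bit 11 of r = 100110100000111 to get c = 100110100010111.


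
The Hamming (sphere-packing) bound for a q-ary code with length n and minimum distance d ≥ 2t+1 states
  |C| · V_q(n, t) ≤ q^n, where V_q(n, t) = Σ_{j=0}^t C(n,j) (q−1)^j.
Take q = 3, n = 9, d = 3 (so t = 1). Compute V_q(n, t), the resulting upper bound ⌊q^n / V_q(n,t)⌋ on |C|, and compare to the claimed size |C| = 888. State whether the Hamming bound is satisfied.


V_q(n, t) = 19, q^n = 19683, Hamming bound = 1035, |C| = 888 ≤ bound (satisfied).

Step 1: Compute V_q(n, t) = Σ_{j=0}^1 C(n, j) (q−1)^j.
  j = 0: C(9,0)·(2)^0 = 1·1 = 1.
  j = 1: C(9,1)·(2)^1 = 9·2 = 18.
  V_q(n, t) = 1 + 18 = 19.
Step 2: q^n = 3^9 = 19683.
Step 3: Hamming bound ⌊q^n / V_q(n,t)⌋ = ⌊19683/19⌋ = 1035.
Step 4: Compare |C| = 888 to 1035: satisfied.
The claimed |C| lies below the Hamming bound.


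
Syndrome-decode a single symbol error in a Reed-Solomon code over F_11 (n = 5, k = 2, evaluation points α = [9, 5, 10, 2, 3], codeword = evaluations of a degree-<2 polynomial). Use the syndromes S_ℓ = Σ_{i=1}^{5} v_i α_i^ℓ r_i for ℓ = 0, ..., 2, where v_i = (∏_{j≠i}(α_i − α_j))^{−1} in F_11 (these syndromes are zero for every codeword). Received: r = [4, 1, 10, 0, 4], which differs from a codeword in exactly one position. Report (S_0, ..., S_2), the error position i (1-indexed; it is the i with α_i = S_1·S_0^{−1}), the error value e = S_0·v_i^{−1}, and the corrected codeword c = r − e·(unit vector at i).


S = (8, 6, 10), error at position 1, error magnitude e = 9, c = [6, 1, 10, 0, 4].

Step 1: column multipliers v_i = (∏_{j≠i}(α_i − α_j))^{−1} mod 11.
  i = 1 (α = 9): (9−5)(9−10)(9−2)(9−3) = 4·(−1)·7·6 = −168 ≡ 8, so v_1 = 8^{−1} = 7 (mod 11).
  i = 2 (α = 5): (5−9)(5−10)(5−2)(5−3) = (−4)·(−5)·3·2 = 120 ≡ 10, so v_2 = 10^{−1} = 10 (mod 11).
  i = 3 (α = 10): (10−9)(10−5)(10−2)(10−3) = 1·5·8·7 = 280 ≡ 5, so v_3 = 5^{−1} = 9 (mod 11).
  i = 4 (α = 2): (2−9)(2−5)(2−10)(2−3) = (−7)·(−3)·(−8)·(−1) = 168 ≡ 3, so v_4 = 3^{−1} = 4 (mod 11).
  i = 5 (α = 3): (3−9)(3−5)(3−10)(3−2) = (−6)·(−2)·(−7)·1 = −84 ≡ 4, so v_5 = 4^{−1} = 3 (mod 11).
  v = [7, 10, 9, 4, 3].
Step 2: syndromes of r = [4, 1, 10, 0, 4] (all sums mod 11).
  S_0 = Σ v_i r_i = 7·4 + 10·1 + 9·10 + 4·0 + 3·4 = 140 ≡ 8.
  S_1 = Σ v_i α_i r_i = 7·9·4 + 10·5·1 + 9·10·10 + 4·2·0 + 3·3·4 = 1238 ≡ 6.
  α_i^2 mod 11 = [4, 3, 1, 4, 9].
  S_2 = Σ v_i α_i^2 r_i = 7·4·4 + 10·3·1 + 9·1·10 + 4·4·0 + 3·9·4 = 340 ≡ 10.
  S = (8, 6, 10) ≠ 0, so r is not a codeword (an error is present).
Step 3: locate the error. For a single error e at position i, S_ℓ = v_i·e·α_i^ℓ, so α_err = S_1/S_0.
  S_0^{−1} = 8^{−1} = 7 (mod 11), so α_err = 6·7 = 42 ≡ 9 = α_1. Error position i = 1.
  Consistency check: S_2/S_1 = 10·2 = 20 ≡ 9 = α_err ✓ (single-error assumption holds).
Step 4: error magnitude e = S_0/v_1 = S_0·∏_{j≠1}(α_1 − α_j) = 8·8 = 64 ≡ 9 (mod 11).
Step 5: correct position 1: c_1 = r_1 − e = 4 − 9 ≡ 6 (mod 11). Hence c = [6, 1, 10, 0, 4].
  Check: interpolating c through the α_i gives m(x) = 3 + 4·x (degree < 2) with m(α_i) = c_i for every i, so c is indeed a codeword.


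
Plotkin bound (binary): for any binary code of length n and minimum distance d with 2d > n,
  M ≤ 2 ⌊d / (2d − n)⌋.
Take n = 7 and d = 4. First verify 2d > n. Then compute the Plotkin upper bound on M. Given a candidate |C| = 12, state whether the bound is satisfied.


Plotkin bound M ≤ 8; given |C| = 12 > bound (violated).

Check applicability: 2d = 8, n = 7.
2d − n = 1 > 0, so Plotkin applies.
Compute d/(2d−n) = 4/1 ≈ 4.0000.
⌊d/(2d−n)⌋ = 4.
Plotkin bound: M ≤ 2·4 = 8.
Given |C| = 12, check: VIOLATED.
This |C| is above the Plotkin bound, so no binary code with n = 7, d = 4 and 12 codewords exists.


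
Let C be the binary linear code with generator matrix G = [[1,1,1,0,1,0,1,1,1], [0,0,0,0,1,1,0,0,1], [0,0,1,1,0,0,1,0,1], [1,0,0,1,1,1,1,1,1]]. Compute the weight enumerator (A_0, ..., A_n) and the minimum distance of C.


Weight distribution: A_0 = 1, A_3 = 2, A_4 = 5, A_5 = 4, A_6 = 2, A_7 = 2. Minimum distance d = 3.

Enumerate all 2^4 = 16 messages m ∈ F_2^4.
For each, compute codeword c = mG in F_2^9, then tally its weight.
  m = 0000 → c = 000000000, weight = 0.
  m = 1000 → c = 111010111, weight = 7.
  m = 0100 → c = 000011001, weight = 3.
  m = 1100 → c = 111001110, weight = 6.
  m = 0010 → c = 001100101, weight = 4.
  m = 1010 → c = 110110010, weight = 5.
  m = 0110 → c = 001111100, weight = 5.
  m = 1110 → c = 110101011, weight = 6.
  m = 0001 → c = 100111111, weight = 7.
  m = 1001 → c = 011101000, weight = 4.
  m = 0101 → c = 100100110, weight = 4.
  m = 1101 → c = 011110001, weight = 5.
  m = 0011 → c = 101011010, weight = 5.
  m = 1011 → c = 010001101, weight = 4.
  m = 0111 → c = 101000011, weight = 4.
  m = 1111 → c = 010010100, weight = 3.
Tally weights:
  weight 0: 1 codewords.
  weight 3: 2 codewords.
  weight 4: 5 codewords.
  weight 5: 4 codewords.
  weight 6: 2 codewords.
  weight 7: 2 codewords.
Minimum distance d = smallest w > 0 with A_w > 0 = 3.
Sanity: Σ A_w = 16 = 2^4 = 16 ✓.


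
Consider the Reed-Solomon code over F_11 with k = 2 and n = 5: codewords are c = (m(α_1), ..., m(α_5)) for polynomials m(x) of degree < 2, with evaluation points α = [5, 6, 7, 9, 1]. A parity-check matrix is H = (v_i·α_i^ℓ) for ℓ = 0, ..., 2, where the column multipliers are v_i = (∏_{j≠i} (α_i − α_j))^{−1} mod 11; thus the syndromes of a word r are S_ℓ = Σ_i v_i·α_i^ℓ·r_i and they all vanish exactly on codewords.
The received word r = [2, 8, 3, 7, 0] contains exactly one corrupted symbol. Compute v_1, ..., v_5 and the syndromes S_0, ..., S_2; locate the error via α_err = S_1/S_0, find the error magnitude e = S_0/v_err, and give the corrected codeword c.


S = (5, 1, 9), error at position 4, error magnitude e = 3, c = [2, 8, 3, 4, 0].

Step 1: column multipliers v_i = (∏_{j≠i}(α_i − α_j))^{−1} mod 11.
  i = 1 (α = 5): (5−6)(5−7)(5−9)(5−1) = (−1)·(−2)·(−4)·4 = −32 ≡ 1, so v_1 = 1^{−1} = 1 (mod 11).
  i = 2 (α = 6): (6−5)(6−7)(6−9)(6−1) = 1·(−1)·(−3)·5 = 15 ≡ 4, so v_2 = 4^{−1} = 3 (mod 11).
  i = 3 (α = 7): (7−5)(7−6)(7−9)(7−1) = 2·1·(−2)·6 = −24 ≡ 9, so v_3 = 9^{−1} = 5 (mod 11).
  i = 4 (α = 9): (9−5)(9−6)(9−7)(9−1) = 4·3·2·8 = 192 ≡ 5, so v_4 = 5^{−1} = 9 (mod 11).
  i = 5 (α = 1): (1−5)(1−6)(1−7)(1−9) = (−4)·(−5)·(−6)·(−8) = 960 ≡ 3, so v_5 = 3^{−1} = 4 (mod 11).
  v = [1, 3, 5, 9, 4].
Step 2: syndromes of r = [2, 8, 3, 7, 0] (all sums mod 11).
  S_0 = Σ v_i r_i = 1·2 + 3·8 + 5·3 + 9·7 + 4·0 = 104 ≡ 5.
  S_1 = Σ v_i α_i r_i = 1·5·2 + 3·6·8 + 5·7·3 + 9·9·7 + 4·1·0 = 826 ≡ 1.
  α_i^2 mod 11 = [3, 3, 5, 4, 1].
  S_2 = Σ v_i α_i^2 r_i = 1·3·2 + 3·3·8 + 5·5·3 + 9·4·7 + 4·1·0 = 405 ≡ 9.
  S = (5, 1, 9) ≠ 0, so r is not a codeword (an error is present).
Step 3: locate the error. For a single error e at position i, S_ℓ = v_i·e·α_i^ℓ, so α_err = S_1/S_0.
  S_0^{−1} = 5^{−1} = 9 (mod 11), so α_err = 1·9 = 9 ≡ 9 = α_4. Error position i = 4.
  Consistency check: S_2/S_1 = 9·1 = 9 ≡ 9 = α_err ✓ (single-error assumption holds).
Step 4: error magnitude e = S_0/v_4 = S_0·∏_{j≠4}(α_4 − α_j) = 5·5 = 25 ≡ 3 (mod 11).
Step 5: correct position 4: c_4 = r_4 − e = 7 − 3 ≡ 4 (mod 11). Hence c = [2, 8, 3, 4, 0].
  Check: interpolating c through the α_i gives m(x) = 5 + 6·x (degree < 2) with m(α_i) = c_i for every i, so c is indeed a codeword.


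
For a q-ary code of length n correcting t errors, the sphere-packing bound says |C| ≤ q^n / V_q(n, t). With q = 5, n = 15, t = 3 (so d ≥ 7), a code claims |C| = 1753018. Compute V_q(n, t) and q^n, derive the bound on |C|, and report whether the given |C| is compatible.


V_q(n, t) = 30861, q^n = 30517578125, Hamming bound = 988871, |C| = 1753018 > bound (violated).

Step 1: Compute V_q(n, t) = Σ_{j=0}^3 C(n, j) (q−1)^j.
  j = 0: C(15,0)·(4)^0 = 1·1 = 1.
  j = 1: C(15,1)·(4)^1 = 15·4 = 60.
  j = 2: C(15,2)·(4)^2 = 105·16 = 1680.
  j = 3: C(15,3)·(4)^3 = 455·64 = 29120.
  V_q(n, t) = 1 + 60 + 1680 + 29120 = 30861.
Step 2: q^n = 5^15 = 30517578125.
Step 3: Hamming bound ⌊q^n / V_q(n,t)⌋ = ⌊30517578125/30861⌋ = 988871.
Step 4: Compare |C| = 1753018 to 988871: violated.
The claimed |C| lies above the Hamming bound, so no 5-ary code of length 15 with d ≥ 7 can have 1753018 codewords.


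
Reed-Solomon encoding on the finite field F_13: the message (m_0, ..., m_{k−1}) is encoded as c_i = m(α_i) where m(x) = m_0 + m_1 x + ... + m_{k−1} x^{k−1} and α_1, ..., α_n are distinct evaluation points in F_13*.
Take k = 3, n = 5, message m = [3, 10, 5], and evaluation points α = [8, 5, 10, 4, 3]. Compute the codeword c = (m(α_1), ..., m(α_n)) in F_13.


c = [0, 9, 5, 6, 0]

Message polynomial: m(x) = 3 + 10·x + 5·x^2 (mod 13).
For each evaluation point α_i, compute m(α_i) mod 13:
  α_1 = 8: Horner steps 5 → 11 → 0, so m(8) = 0.
  α_2 = 5: Horner steps 5 → 9 → 9, so m(5) = 9.
  α_3 = 10: Horner steps 5 → 8 → 5, so m(10) = 5.
  α_4 = 4: Horner steps 5 → 4 → 6, so m(4) = 6.
  α_5 = 3: Horner steps 5 → 12 → 0, so m(3) = 0.
Codeword c = [0, 9, 5, 6, 0] ∈ F_13^5.


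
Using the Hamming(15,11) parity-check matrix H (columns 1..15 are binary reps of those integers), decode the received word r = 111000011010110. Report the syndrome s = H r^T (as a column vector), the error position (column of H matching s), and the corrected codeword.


s = (1, 0, 0, 1)^T, error position = 9, corrected codeword c = 111000010010110

Compute s = H r^T mod 2 one row at a time:
  s_1 = 1 + 1 + 0 + 1 + 0 + 1 + 1 + 0 = 5 ≡ 1 (mod 2).
  s_2 = 0 + 0 + 0 + 0 + 0 + 1 + 1 + 0 = 2 ≡ 0 (mod 2).
  s_3 = 1 + 1 + 0 + 0 + 0 + 1 + 1 + 0 = 4 ≡ 0 (mod 2).
  s_4 = 1 + 1 + 0 + 0 + 1 + 1 + 1 + 0 = 5 ≡ 1 (mod 2).
s = (1, 0, 0, 1)^T — this equals column 9 of H (binary 1001), so error is at position 9.
Correct: flip bit 9 of r = 111000011010110 to get c = 111000010010110.
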